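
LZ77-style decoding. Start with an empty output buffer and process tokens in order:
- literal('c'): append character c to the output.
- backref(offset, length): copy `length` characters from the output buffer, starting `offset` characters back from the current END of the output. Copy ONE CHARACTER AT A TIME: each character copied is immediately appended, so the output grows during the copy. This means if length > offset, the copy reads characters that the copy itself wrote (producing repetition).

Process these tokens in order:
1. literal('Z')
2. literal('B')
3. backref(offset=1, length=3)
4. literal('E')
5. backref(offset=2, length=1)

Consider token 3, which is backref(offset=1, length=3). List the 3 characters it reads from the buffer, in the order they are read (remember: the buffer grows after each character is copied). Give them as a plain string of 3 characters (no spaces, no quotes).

Token 1: literal('Z'). Output: "Z"
Token 2: literal('B'). Output: "ZB"
Token 3: backref(off=1, len=3). Buffer before: "ZB" (len 2)
  byte 1: read out[1]='B', append. Buffer now: "ZBB"
  byte 2: read out[2]='B', append. Buffer now: "ZBBB"
  byte 3: read out[3]='B', append. Buffer now: "ZBBBB"

Answer: BBB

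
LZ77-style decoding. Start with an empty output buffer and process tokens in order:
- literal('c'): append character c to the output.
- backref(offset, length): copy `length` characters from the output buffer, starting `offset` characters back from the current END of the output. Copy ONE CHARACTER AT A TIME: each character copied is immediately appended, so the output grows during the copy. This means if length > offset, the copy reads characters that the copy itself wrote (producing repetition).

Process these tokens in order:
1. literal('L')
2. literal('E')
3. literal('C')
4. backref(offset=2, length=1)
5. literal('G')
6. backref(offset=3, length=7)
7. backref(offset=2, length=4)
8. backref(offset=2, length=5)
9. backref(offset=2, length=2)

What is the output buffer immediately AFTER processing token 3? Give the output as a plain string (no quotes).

Answer: LEC

Derivation:
Token 1: literal('L'). Output: "L"
Token 2: literal('E'). Output: "LE"
Token 3: literal('C'). Output: "LEC"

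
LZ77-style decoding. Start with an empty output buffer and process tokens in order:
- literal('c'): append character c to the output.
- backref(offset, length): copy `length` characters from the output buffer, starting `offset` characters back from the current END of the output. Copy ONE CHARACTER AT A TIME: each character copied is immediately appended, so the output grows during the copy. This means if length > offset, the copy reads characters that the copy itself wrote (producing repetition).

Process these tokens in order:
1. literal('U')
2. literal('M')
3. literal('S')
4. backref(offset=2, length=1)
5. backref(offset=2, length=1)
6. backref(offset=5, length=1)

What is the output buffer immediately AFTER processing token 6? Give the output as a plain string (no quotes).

Answer: UMSMSU

Derivation:
Token 1: literal('U'). Output: "U"
Token 2: literal('M'). Output: "UM"
Token 3: literal('S'). Output: "UMS"
Token 4: backref(off=2, len=1). Copied 'M' from pos 1. Output: "UMSM"
Token 5: backref(off=2, len=1). Copied 'S' from pos 2. Output: "UMSMS"
Token 6: backref(off=5, len=1). Copied 'U' from pos 0. Output: "UMSMSU"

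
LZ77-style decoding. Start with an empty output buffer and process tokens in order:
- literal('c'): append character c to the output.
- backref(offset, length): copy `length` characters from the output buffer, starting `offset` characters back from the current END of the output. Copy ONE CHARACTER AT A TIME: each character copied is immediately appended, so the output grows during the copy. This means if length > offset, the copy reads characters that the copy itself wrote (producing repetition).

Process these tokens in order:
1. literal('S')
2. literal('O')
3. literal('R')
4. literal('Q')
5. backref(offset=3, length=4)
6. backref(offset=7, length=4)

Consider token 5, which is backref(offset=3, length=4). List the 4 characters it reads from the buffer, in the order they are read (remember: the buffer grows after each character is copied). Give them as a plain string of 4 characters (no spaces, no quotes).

Answer: ORQO

Derivation:
Token 1: literal('S'). Output: "S"
Token 2: literal('O'). Output: "SO"
Token 3: literal('R'). Output: "SOR"
Token 4: literal('Q'). Output: "SORQ"
Token 5: backref(off=3, len=4). Buffer before: "SORQ" (len 4)
  byte 1: read out[1]='O', append. Buffer now: "SORQO"
  byte 2: read out[2]='R', append. Buffer now: "SORQOR"
  byte 3: read out[3]='Q', append. Buffer now: "SORQORQ"
  byte 4: read out[4]='O', append. Buffer now: "SORQORQO"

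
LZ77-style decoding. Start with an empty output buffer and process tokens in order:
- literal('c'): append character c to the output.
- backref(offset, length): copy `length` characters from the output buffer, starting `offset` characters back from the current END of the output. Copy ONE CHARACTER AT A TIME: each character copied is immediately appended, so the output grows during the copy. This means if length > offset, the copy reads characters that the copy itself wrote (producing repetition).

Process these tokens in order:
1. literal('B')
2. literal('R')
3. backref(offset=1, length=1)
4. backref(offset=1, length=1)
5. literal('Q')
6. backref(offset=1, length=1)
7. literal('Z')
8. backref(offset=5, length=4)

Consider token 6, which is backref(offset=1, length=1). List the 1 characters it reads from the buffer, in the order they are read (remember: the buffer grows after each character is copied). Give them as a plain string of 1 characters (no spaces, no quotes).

Answer: Q

Derivation:
Token 1: literal('B'). Output: "B"
Token 2: literal('R'). Output: "BR"
Token 3: backref(off=1, len=1). Copied 'R' from pos 1. Output: "BRR"
Token 4: backref(off=1, len=1). Copied 'R' from pos 2. Output: "BRRR"
Token 5: literal('Q'). Output: "BRRRQ"
Token 6: backref(off=1, len=1). Buffer before: "BRRRQ" (len 5)
  byte 1: read out[4]='Q', append. Buffer now: "BRRRQQ"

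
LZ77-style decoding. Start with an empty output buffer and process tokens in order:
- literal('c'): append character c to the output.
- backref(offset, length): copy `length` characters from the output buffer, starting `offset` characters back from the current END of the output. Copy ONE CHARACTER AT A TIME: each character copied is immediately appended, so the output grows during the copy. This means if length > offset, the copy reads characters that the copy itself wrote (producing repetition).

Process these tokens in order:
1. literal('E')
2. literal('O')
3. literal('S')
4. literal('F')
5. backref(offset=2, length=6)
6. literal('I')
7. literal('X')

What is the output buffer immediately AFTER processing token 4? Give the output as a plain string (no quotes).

Token 1: literal('E'). Output: "E"
Token 2: literal('O'). Output: "EO"
Token 3: literal('S'). Output: "EOS"
Token 4: literal('F'). Output: "EOSF"

Answer: EOSF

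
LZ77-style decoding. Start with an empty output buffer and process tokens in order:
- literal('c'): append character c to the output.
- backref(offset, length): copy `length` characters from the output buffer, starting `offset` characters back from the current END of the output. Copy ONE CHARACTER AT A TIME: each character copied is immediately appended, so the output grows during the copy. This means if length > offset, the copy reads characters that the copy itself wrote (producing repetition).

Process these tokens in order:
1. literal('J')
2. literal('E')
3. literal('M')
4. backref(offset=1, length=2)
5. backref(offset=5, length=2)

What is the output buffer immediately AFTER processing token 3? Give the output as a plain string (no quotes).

Token 1: literal('J'). Output: "J"
Token 2: literal('E'). Output: "JE"
Token 3: literal('M'). Output: "JEM"

Answer: JEM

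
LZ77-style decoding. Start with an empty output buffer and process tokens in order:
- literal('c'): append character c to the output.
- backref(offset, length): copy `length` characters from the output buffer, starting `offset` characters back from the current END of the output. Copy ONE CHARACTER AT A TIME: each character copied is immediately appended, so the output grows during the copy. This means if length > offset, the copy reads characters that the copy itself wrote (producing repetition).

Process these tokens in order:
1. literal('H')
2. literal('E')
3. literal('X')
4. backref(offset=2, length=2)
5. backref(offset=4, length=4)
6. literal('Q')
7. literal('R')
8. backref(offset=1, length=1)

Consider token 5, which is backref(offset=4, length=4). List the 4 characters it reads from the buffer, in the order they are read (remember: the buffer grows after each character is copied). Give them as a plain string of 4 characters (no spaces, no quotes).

Answer: EXEX

Derivation:
Token 1: literal('H'). Output: "H"
Token 2: literal('E'). Output: "HE"
Token 3: literal('X'). Output: "HEX"
Token 4: backref(off=2, len=2). Copied 'EX' from pos 1. Output: "HEXEX"
Token 5: backref(off=4, len=4). Buffer before: "HEXEX" (len 5)
  byte 1: read out[1]='E', append. Buffer now: "HEXEXE"
  byte 2: read out[2]='X', append. Buffer now: "HEXEXEX"
  byte 3: read out[3]='E', append. Buffer now: "HEXEXEXE"
  byte 4: read out[4]='X', append. Buffer now: "HEXEXEXEX"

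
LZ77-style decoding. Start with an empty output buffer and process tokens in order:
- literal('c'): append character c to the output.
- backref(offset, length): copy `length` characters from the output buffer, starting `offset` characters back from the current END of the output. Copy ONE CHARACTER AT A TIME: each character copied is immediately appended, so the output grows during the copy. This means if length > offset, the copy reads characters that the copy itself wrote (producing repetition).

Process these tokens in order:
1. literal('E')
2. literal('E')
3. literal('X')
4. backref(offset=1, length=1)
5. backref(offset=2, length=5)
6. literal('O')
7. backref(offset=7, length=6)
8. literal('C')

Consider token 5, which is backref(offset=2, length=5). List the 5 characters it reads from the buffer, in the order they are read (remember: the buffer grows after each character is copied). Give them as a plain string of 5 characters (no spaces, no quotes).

Answer: XXXXX

Derivation:
Token 1: literal('E'). Output: "E"
Token 2: literal('E'). Output: "EE"
Token 3: literal('X'). Output: "EEX"
Token 4: backref(off=1, len=1). Copied 'X' from pos 2. Output: "EEXX"
Token 5: backref(off=2, len=5). Buffer before: "EEXX" (len 4)
  byte 1: read out[2]='X', append. Buffer now: "EEXXX"
  byte 2: read out[3]='X', append. Buffer now: "EEXXXX"
  byte 3: read out[4]='X', append. Buffer now: "EEXXXXX"
  byte 4: read out[5]='X', append. Buffer now: "EEXXXXXX"
  byte 5: read out[6]='X', append. Buffer now: "EEXXXXXXX"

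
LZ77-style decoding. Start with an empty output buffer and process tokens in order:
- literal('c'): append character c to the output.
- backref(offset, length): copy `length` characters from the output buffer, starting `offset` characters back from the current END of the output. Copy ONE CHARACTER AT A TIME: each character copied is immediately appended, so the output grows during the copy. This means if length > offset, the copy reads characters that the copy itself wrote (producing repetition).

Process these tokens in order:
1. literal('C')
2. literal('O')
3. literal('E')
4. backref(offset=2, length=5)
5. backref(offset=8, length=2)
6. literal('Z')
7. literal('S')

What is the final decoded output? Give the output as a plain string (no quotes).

Token 1: literal('C'). Output: "C"
Token 2: literal('O'). Output: "CO"
Token 3: literal('E'). Output: "COE"
Token 4: backref(off=2, len=5) (overlapping!). Copied 'OEOEO' from pos 1. Output: "COEOEOEO"
Token 5: backref(off=8, len=2). Copied 'CO' from pos 0. Output: "COEOEOEOCO"
Token 6: literal('Z'). Output: "COEOEOEOCOZ"
Token 7: literal('S'). Output: "COEOEOEOCOZS"

Answer: COEOEOEOCOZS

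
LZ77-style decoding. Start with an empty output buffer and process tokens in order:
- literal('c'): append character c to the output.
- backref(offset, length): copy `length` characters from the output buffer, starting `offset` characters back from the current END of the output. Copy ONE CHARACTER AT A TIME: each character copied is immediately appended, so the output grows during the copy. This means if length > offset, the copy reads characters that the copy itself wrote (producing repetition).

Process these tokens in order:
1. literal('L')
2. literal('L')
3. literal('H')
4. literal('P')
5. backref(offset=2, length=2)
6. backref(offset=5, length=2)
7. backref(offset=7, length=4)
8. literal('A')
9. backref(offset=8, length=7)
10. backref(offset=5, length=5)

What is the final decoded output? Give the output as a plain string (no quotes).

Answer: LLHPHPLHLHPHAPLHLHPHHLHPH

Derivation:
Token 1: literal('L'). Output: "L"
Token 2: literal('L'). Output: "LL"
Token 3: literal('H'). Output: "LLH"
Token 4: literal('P'). Output: "LLHP"
Token 5: backref(off=2, len=2). Copied 'HP' from pos 2. Output: "LLHPHP"
Token 6: backref(off=5, len=2). Copied 'LH' from pos 1. Output: "LLHPHPLH"
Token 7: backref(off=7, len=4). Copied 'LHPH' from pos 1. Output: "LLHPHPLHLHPH"
Token 8: literal('A'). Output: "LLHPHPLHLHPHA"
Token 9: backref(off=8, len=7). Copied 'PLHLHPH' from pos 5. Output: "LLHPHPLHLHPHAPLHLHPH"
Token 10: backref(off=5, len=5). Copied 'HLHPH' from pos 15. Output: "LLHPHPLHLHPHAPLHLHPHHLHPH"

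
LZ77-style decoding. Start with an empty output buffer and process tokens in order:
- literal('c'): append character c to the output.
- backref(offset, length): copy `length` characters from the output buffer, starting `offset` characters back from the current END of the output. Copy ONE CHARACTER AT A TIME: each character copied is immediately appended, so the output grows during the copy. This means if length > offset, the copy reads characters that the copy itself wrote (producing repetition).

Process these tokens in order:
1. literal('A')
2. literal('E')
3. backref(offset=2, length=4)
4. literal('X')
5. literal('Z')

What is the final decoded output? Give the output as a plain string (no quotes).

Token 1: literal('A'). Output: "A"
Token 2: literal('E'). Output: "AE"
Token 3: backref(off=2, len=4) (overlapping!). Copied 'AEAE' from pos 0. Output: "AEAEAE"
Token 4: literal('X'). Output: "AEAEAEX"
Token 5: literal('Z'). Output: "AEAEAEXZ"

Answer: AEAEAEXZ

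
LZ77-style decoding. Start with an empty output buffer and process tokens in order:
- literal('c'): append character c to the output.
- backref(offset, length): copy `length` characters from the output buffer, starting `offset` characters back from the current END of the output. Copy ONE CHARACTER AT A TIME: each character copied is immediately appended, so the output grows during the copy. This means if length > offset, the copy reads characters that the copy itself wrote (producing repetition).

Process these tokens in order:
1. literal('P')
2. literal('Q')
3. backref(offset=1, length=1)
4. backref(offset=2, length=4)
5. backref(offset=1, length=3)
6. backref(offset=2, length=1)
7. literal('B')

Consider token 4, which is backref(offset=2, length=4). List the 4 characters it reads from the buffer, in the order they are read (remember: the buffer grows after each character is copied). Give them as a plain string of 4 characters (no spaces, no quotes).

Answer: QQQQ

Derivation:
Token 1: literal('P'). Output: "P"
Token 2: literal('Q'). Output: "PQ"
Token 3: backref(off=1, len=1). Copied 'Q' from pos 1. Output: "PQQ"
Token 4: backref(off=2, len=4). Buffer before: "PQQ" (len 3)
  byte 1: read out[1]='Q', append. Buffer now: "PQQQ"
  byte 2: read out[2]='Q', append. Buffer now: "PQQQQ"
  byte 3: read out[3]='Q', append. Buffer now: "PQQQQQ"
  byte 4: read out[4]='Q', append. Buffer now: "PQQQQQQ"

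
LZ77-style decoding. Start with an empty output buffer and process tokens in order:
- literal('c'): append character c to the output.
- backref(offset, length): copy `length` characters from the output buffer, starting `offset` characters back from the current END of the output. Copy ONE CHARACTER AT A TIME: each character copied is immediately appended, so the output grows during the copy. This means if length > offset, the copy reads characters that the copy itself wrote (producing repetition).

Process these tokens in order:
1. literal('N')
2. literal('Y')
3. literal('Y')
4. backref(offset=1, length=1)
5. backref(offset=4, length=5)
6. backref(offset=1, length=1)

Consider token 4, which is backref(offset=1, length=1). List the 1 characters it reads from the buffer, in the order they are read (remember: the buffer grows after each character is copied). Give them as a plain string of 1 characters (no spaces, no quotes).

Answer: Y

Derivation:
Token 1: literal('N'). Output: "N"
Token 2: literal('Y'). Output: "NY"
Token 3: literal('Y'). Output: "NYY"
Token 4: backref(off=1, len=1). Buffer before: "NYY" (len 3)
  byte 1: read out[2]='Y', append. Buffer now: "NYYY"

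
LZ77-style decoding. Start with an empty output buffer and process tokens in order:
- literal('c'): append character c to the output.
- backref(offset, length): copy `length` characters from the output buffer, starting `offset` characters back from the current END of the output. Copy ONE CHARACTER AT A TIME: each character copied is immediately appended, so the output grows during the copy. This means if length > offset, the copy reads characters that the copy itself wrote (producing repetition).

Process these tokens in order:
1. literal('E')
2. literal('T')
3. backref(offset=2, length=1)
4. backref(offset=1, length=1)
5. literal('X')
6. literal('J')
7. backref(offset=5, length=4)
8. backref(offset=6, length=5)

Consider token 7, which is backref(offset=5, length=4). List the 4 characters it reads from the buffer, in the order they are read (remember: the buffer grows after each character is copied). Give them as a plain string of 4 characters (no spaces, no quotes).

Answer: TEEX

Derivation:
Token 1: literal('E'). Output: "E"
Token 2: literal('T'). Output: "ET"
Token 3: backref(off=2, len=1). Copied 'E' from pos 0. Output: "ETE"
Token 4: backref(off=1, len=1). Copied 'E' from pos 2. Output: "ETEE"
Token 5: literal('X'). Output: "ETEEX"
Token 6: literal('J'). Output: "ETEEXJ"
Token 7: backref(off=5, len=4). Buffer before: "ETEEXJ" (len 6)
  byte 1: read out[1]='T', append. Buffer now: "ETEEXJT"
  byte 2: read out[2]='E', append. Buffer now: "ETEEXJTE"
  byte 3: read out[3]='E', append. Buffer now: "ETEEXJTEE"
  byte 4: read out[4]='X', append. Buffer now: "ETEEXJTEEX"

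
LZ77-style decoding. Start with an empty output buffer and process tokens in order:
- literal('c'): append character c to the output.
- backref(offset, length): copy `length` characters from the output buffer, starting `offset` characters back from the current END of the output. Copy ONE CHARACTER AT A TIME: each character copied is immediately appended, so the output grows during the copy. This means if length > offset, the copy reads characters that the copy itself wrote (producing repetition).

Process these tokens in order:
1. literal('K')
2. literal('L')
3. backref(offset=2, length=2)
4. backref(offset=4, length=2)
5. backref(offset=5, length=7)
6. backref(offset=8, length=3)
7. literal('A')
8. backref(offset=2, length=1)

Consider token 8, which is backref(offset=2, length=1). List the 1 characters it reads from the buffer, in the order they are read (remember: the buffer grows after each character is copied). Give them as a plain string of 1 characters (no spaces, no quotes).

Token 1: literal('K'). Output: "K"
Token 2: literal('L'). Output: "KL"
Token 3: backref(off=2, len=2). Copied 'KL' from pos 0. Output: "KLKL"
Token 4: backref(off=4, len=2). Copied 'KL' from pos 0. Output: "KLKLKL"
Token 5: backref(off=5, len=7) (overlapping!). Copied 'LKLKLLK' from pos 1. Output: "KLKLKLLKLKLLK"
Token 6: backref(off=8, len=3). Copied 'LLK' from pos 5. Output: "KLKLKLLKLKLLKLLK"
Token 7: literal('A'). Output: "KLKLKLLKLKLLKLLKA"
Token 8: backref(off=2, len=1). Buffer before: "KLKLKLLKLKLLKLLKA" (len 17)
  byte 1: read out[15]='K', append. Buffer now: "KLKLKLLKLKLLKLLKAK"

Answer: K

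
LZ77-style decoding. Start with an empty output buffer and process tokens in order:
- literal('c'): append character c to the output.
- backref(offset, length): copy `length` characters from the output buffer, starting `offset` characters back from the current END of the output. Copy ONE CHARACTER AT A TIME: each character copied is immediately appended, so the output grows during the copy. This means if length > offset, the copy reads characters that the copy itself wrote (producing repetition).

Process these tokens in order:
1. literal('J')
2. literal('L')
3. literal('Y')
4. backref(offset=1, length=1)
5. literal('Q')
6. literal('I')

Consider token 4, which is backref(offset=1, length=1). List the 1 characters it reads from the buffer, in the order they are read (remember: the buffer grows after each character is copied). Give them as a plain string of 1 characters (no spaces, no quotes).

Token 1: literal('J'). Output: "J"
Token 2: literal('L'). Output: "JL"
Token 3: literal('Y'). Output: "JLY"
Token 4: backref(off=1, len=1). Buffer before: "JLY" (len 3)
  byte 1: read out[2]='Y', append. Buffer now: "JLYY"

Answer: Y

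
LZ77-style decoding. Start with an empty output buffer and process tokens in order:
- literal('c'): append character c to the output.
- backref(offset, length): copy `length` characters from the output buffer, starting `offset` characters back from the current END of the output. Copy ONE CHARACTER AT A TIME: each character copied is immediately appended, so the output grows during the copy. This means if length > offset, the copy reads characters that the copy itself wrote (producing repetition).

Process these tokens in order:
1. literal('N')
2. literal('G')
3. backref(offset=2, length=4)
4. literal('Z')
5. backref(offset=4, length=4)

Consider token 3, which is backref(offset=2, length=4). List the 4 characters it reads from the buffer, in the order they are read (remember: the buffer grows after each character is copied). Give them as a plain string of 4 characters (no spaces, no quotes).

Token 1: literal('N'). Output: "N"
Token 2: literal('G'). Output: "NG"
Token 3: backref(off=2, len=4). Buffer before: "NG" (len 2)
  byte 1: read out[0]='N', append. Buffer now: "NGN"
  byte 2: read out[1]='G', append. Buffer now: "NGNG"
  byte 3: read out[2]='N', append. Buffer now: "NGNGN"
  byte 4: read out[3]='G', append. Buffer now: "NGNGNG"

Answer: NGNG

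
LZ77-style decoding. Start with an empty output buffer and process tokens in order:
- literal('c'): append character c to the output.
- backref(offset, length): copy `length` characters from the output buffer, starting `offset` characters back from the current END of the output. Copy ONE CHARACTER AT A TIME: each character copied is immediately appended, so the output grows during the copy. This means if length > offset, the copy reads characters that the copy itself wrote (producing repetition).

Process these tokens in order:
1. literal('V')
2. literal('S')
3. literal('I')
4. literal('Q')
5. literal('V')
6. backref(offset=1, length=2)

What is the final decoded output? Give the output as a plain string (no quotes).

Token 1: literal('V'). Output: "V"
Token 2: literal('S'). Output: "VS"
Token 3: literal('I'). Output: "VSI"
Token 4: literal('Q'). Output: "VSIQ"
Token 5: literal('V'). Output: "VSIQV"
Token 6: backref(off=1, len=2) (overlapping!). Copied 'VV' from pos 4. Output: "VSIQVVV"

Answer: VSIQVVV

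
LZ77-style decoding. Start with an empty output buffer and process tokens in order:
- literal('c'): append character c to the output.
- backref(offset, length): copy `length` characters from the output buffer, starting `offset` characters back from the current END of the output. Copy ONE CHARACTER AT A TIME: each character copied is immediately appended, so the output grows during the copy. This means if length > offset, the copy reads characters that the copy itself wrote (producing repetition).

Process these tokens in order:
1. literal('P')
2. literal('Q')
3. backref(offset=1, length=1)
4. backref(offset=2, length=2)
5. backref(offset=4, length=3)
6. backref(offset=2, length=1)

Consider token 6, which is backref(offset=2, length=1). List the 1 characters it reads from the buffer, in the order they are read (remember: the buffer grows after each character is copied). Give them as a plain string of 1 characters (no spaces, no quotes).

Token 1: literal('P'). Output: "P"
Token 2: literal('Q'). Output: "PQ"
Token 3: backref(off=1, len=1). Copied 'Q' from pos 1. Output: "PQQ"
Token 4: backref(off=2, len=2). Copied 'QQ' from pos 1. Output: "PQQQQ"
Token 5: backref(off=4, len=3). Copied 'QQQ' from pos 1. Output: "PQQQQQQQ"
Token 6: backref(off=2, len=1). Buffer before: "PQQQQQQQ" (len 8)
  byte 1: read out[6]='Q', append. Buffer now: "PQQQQQQQQ"

Answer: Q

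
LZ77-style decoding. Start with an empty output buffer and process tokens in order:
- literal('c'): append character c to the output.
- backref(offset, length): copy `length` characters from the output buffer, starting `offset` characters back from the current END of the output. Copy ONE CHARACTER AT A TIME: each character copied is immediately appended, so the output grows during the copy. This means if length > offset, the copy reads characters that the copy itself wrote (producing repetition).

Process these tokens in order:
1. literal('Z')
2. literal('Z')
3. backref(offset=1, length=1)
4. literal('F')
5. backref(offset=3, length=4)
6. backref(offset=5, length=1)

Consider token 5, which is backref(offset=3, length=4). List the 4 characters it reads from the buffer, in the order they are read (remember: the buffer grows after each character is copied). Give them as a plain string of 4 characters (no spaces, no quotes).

Token 1: literal('Z'). Output: "Z"
Token 2: literal('Z'). Output: "ZZ"
Token 3: backref(off=1, len=1). Copied 'Z' from pos 1. Output: "ZZZ"
Token 4: literal('F'). Output: "ZZZF"
Token 5: backref(off=3, len=4). Buffer before: "ZZZF" (len 4)
  byte 1: read out[1]='Z', append. Buffer now: "ZZZFZ"
  byte 2: read out[2]='Z', append. Buffer now: "ZZZFZZ"
  byte 3: read out[3]='F', append. Buffer now: "ZZZFZZF"
  byte 4: read out[4]='Z', append. Buffer now: "ZZZFZZFZ"

Answer: ZZFZ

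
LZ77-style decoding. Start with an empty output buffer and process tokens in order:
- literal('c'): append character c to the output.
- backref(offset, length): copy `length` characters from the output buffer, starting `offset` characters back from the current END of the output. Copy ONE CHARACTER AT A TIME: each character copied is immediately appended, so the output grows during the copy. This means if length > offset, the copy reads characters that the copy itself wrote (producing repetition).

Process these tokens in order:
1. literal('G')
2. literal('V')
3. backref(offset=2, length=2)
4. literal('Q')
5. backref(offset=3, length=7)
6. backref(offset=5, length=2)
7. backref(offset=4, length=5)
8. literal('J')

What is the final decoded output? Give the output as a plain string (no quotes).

Token 1: literal('G'). Output: "G"
Token 2: literal('V'). Output: "GV"
Token 3: backref(off=2, len=2). Copied 'GV' from pos 0. Output: "GVGV"
Token 4: literal('Q'). Output: "GVGVQ"
Token 5: backref(off=3, len=7) (overlapping!). Copied 'GVQGVQG' from pos 2. Output: "GVGVQGVQGVQG"
Token 6: backref(off=5, len=2). Copied 'QG' from pos 7. Output: "GVGVQGVQGVQGQG"
Token 7: backref(off=4, len=5) (overlapping!). Copied 'QGQGQ' from pos 10. Output: "GVGVQGVQGVQGQGQGQGQ"
Token 8: literal('J'). Output: "GVGVQGVQGVQGQGQGQGQJ"

Answer: GVGVQGVQGVQGQGQGQGQJ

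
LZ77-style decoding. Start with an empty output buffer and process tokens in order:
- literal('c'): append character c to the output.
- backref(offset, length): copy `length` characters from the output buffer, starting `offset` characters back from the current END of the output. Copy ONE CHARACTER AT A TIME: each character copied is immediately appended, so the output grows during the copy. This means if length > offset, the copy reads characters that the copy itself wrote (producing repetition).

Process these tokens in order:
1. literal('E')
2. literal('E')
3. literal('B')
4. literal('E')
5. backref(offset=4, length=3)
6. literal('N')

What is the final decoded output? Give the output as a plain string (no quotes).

Answer: EEBEEEBN

Derivation:
Token 1: literal('E'). Output: "E"
Token 2: literal('E'). Output: "EE"
Token 3: literal('B'). Output: "EEB"
Token 4: literal('E'). Output: "EEBE"
Token 5: backref(off=4, len=3). Copied 'EEB' from pos 0. Output: "EEBEEEB"
Token 6: literal('N'). Output: "EEBEEEBN"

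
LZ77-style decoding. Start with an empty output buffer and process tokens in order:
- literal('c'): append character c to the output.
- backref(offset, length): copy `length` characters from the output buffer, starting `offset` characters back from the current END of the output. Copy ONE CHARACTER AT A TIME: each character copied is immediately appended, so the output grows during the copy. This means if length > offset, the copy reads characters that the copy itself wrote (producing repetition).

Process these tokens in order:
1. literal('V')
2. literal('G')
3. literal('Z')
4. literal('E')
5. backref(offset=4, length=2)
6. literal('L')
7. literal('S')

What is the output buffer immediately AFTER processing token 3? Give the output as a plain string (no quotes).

Token 1: literal('V'). Output: "V"
Token 2: literal('G'). Output: "VG"
Token 3: literal('Z'). Output: "VGZ"

Answer: VGZ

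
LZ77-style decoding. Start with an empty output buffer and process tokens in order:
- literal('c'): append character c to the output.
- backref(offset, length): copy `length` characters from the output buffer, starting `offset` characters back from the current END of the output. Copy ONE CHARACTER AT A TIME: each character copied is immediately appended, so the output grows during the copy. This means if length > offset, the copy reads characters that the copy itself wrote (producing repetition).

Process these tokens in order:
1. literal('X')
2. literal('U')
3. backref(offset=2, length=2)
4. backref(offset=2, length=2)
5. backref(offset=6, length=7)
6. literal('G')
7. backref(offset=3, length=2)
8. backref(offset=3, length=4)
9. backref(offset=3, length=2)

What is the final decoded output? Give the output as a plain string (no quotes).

Token 1: literal('X'). Output: "X"
Token 2: literal('U'). Output: "XU"
Token 3: backref(off=2, len=2). Copied 'XU' from pos 0. Output: "XUXU"
Token 4: backref(off=2, len=2). Copied 'XU' from pos 2. Output: "XUXUXU"
Token 5: backref(off=6, len=7) (overlapping!). Copied 'XUXUXUX' from pos 0. Output: "XUXUXUXUXUXUX"
Token 6: literal('G'). Output: "XUXUXUXUXUXUXG"
Token 7: backref(off=3, len=2). Copied 'UX' from pos 11. Output: "XUXUXUXUXUXUXGUX"
Token 8: backref(off=3, len=4) (overlapping!). Copied 'GUXG' from pos 13. Output: "XUXUXUXUXUXUXGUXGUXG"
Token 9: backref(off=3, len=2). Copied 'UX' from pos 17. Output: "XUXUXUXUXUXUXGUXGUXGUX"

Answer: XUXUXUXUXUXUXGUXGUXGUX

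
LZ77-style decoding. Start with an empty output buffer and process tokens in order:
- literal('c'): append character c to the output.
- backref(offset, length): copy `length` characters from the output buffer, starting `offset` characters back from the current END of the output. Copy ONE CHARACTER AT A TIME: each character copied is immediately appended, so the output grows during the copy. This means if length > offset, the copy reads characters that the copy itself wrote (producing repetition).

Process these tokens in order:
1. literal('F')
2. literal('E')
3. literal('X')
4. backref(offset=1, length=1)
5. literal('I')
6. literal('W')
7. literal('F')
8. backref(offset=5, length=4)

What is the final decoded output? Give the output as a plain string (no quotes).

Answer: FEXXIWFXXIW

Derivation:
Token 1: literal('F'). Output: "F"
Token 2: literal('E'). Output: "FE"
Token 3: literal('X'). Output: "FEX"
Token 4: backref(off=1, len=1). Copied 'X' from pos 2. Output: "FEXX"
Token 5: literal('I'). Output: "FEXXI"
Token 6: literal('W'). Output: "FEXXIW"
Token 7: literal('F'). Output: "FEXXIWF"
Token 8: backref(off=5, len=4). Copied 'XXIW' from pos 2. Output: "FEXXIWFXXIW"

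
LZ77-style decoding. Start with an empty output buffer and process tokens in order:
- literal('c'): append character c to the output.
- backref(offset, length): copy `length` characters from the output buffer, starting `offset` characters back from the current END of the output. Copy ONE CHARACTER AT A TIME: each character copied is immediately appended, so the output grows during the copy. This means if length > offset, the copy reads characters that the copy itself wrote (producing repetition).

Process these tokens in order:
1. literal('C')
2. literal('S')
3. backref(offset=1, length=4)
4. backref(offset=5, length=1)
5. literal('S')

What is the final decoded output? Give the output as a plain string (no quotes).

Token 1: literal('C'). Output: "C"
Token 2: literal('S'). Output: "CS"
Token 3: backref(off=1, len=4) (overlapping!). Copied 'SSSS' from pos 1. Output: "CSSSSS"
Token 4: backref(off=5, len=1). Copied 'S' from pos 1. Output: "CSSSSSS"
Token 5: literal('S'). Output: "CSSSSSSS"

Answer: CSSSSSSS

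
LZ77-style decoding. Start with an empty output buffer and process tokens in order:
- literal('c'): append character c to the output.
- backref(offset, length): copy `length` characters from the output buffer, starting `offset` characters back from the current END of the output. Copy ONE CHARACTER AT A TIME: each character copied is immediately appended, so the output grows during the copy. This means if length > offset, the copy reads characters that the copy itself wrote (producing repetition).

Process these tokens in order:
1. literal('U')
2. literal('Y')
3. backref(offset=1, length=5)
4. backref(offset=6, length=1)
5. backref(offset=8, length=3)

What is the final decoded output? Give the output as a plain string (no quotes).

Token 1: literal('U'). Output: "U"
Token 2: literal('Y'). Output: "UY"
Token 3: backref(off=1, len=5) (overlapping!). Copied 'YYYYY' from pos 1. Output: "UYYYYYY"
Token 4: backref(off=6, len=1). Copied 'Y' from pos 1. Output: "UYYYYYYY"
Token 5: backref(off=8, len=3). Copied 'UYY' from pos 0. Output: "UYYYYYYYUYY"

Answer: UYYYYYYYUYY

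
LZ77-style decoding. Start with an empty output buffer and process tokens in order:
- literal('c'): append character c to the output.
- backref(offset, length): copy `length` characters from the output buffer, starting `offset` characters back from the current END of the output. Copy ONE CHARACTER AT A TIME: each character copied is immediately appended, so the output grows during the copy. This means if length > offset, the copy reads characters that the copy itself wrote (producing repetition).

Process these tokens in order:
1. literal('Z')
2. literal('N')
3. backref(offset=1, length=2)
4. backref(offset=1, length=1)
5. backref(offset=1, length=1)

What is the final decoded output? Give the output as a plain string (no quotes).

Token 1: literal('Z'). Output: "Z"
Token 2: literal('N'). Output: "ZN"
Token 3: backref(off=1, len=2) (overlapping!). Copied 'NN' from pos 1. Output: "ZNNN"
Token 4: backref(off=1, len=1). Copied 'N' from pos 3. Output: "ZNNNN"
Token 5: backref(off=1, len=1). Copied 'N' from pos 4. Output: "ZNNNNN"

Answer: ZNNNNN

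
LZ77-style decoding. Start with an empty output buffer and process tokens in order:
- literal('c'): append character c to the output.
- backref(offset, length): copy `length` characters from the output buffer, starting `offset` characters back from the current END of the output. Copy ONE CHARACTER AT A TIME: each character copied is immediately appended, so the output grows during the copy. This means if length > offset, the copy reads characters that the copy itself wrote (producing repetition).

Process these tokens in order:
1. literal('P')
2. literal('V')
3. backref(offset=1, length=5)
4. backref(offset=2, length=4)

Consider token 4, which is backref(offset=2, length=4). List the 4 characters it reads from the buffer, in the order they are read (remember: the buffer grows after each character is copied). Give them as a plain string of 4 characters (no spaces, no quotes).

Answer: VVVV

Derivation:
Token 1: literal('P'). Output: "P"
Token 2: literal('V'). Output: "PV"
Token 3: backref(off=1, len=5) (overlapping!). Copied 'VVVVV' from pos 1. Output: "PVVVVVV"
Token 4: backref(off=2, len=4). Buffer before: "PVVVVVV" (len 7)
  byte 1: read out[5]='V', append. Buffer now: "PVVVVVVV"
  byte 2: read out[6]='V', append. Buffer now: "PVVVVVVVV"
  byte 3: read out[7]='V', append. Buffer now: "PVVVVVVVVV"
  byte 4: read out[8]='V', append. Buffer now: "PVVVVVVVVVV"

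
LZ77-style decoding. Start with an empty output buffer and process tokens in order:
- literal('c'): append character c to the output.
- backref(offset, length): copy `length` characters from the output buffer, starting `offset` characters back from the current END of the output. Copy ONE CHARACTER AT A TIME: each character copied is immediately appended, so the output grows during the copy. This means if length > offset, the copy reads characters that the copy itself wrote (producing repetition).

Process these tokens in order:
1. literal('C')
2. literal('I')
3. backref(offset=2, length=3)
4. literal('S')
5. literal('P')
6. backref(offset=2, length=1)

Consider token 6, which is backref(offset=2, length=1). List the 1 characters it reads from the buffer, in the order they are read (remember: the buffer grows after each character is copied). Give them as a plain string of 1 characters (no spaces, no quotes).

Answer: S

Derivation:
Token 1: literal('C'). Output: "C"
Token 2: literal('I'). Output: "CI"
Token 3: backref(off=2, len=3) (overlapping!). Copied 'CIC' from pos 0. Output: "CICIC"
Token 4: literal('S'). Output: "CICICS"
Token 5: literal('P'). Output: "CICICSP"
Token 6: backref(off=2, len=1). Buffer before: "CICICSP" (len 7)
  byte 1: read out[5]='S', append. Buffer now: "CICICSPS"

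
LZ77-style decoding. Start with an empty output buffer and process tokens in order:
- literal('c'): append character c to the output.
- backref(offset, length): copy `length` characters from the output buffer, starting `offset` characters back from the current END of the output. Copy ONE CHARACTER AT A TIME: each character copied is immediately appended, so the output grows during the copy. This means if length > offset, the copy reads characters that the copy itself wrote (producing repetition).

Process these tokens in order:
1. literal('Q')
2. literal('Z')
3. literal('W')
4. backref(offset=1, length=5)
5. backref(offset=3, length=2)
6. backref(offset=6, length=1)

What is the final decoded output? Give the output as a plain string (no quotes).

Token 1: literal('Q'). Output: "Q"
Token 2: literal('Z'). Output: "QZ"
Token 3: literal('W'). Output: "QZW"
Token 4: backref(off=1, len=5) (overlapping!). Copied 'WWWWW' from pos 2. Output: "QZWWWWWW"
Token 5: backref(off=3, len=2). Copied 'WW' from pos 5. Output: "QZWWWWWWWW"
Token 6: backref(off=6, len=1). Copied 'W' from pos 4. Output: "QZWWWWWWWWW"

Answer: QZWWWWWWWWW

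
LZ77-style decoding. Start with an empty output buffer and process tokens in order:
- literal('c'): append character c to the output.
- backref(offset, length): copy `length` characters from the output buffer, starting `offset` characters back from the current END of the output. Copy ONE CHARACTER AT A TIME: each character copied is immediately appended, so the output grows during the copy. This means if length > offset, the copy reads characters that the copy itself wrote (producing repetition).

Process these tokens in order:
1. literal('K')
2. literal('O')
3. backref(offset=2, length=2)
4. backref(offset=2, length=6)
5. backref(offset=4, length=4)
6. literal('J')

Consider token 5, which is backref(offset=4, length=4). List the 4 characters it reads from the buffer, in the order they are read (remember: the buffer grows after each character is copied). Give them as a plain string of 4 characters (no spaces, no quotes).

Answer: KOKO

Derivation:
Token 1: literal('K'). Output: "K"
Token 2: literal('O'). Output: "KO"
Token 3: backref(off=2, len=2). Copied 'KO' from pos 0. Output: "KOKO"
Token 4: backref(off=2, len=6) (overlapping!). Copied 'KOKOKO' from pos 2. Output: "KOKOKOKOKO"
Token 5: backref(off=4, len=4). Buffer before: "KOKOKOKOKO" (len 10)
  byte 1: read out[6]='K', append. Buffer now: "KOKOKOKOKOK"
  byte 2: read out[7]='O', append. Buffer now: "KOKOKOKOKOKO"
  byte 3: read out[8]='K', append. Buffer now: "KOKOKOKOKOKOK"
  byte 4: read out[9]='O', append. Buffer now: "KOKOKOKOKOKOKO"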